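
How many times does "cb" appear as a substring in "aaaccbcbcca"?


Searching for "cb" in "aaaccbcbcca"
Scanning each position:
  Position 0: "aa" => no
  Position 1: "aa" => no
  Position 2: "ac" => no
  Position 3: "cc" => no
  Position 4: "cb" => MATCH
  Position 5: "bc" => no
  Position 6: "cb" => MATCH
  Position 7: "bc" => no
  Position 8: "cc" => no
  Position 9: "ca" => no
Total occurrences: 2

2


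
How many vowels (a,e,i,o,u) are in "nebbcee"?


Input: nebbcee
Checking each character:
  'n' at position 0: consonant
  'e' at position 1: vowel (running total: 1)
  'b' at position 2: consonant
  'b' at position 3: consonant
  'c' at position 4: consonant
  'e' at position 5: vowel (running total: 2)
  'e' at position 6: vowel (running total: 3)
Total vowels: 3

3


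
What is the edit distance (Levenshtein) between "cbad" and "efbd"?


Computing edit distance: "cbad" -> "efbd"
DP table:
           e    f    b    d
      0    1    2    3    4
  c   1    1    2    3    4
  b   2    2    2    2    3
  a   3    3    3    3    3
  d   4    4    4    4    3
Edit distance = dp[4][4] = 3

3


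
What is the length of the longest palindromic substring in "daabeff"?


Input: "daabeff"
Checking substrings for palindromes:
  [1:3] "aa" (len 2) => palindrome
  [5:7] "ff" (len 2) => palindrome
Longest palindromic substring: "aa" with length 2

2


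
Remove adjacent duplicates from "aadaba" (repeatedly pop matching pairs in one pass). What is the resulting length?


Input: aadaba
Stack-based adjacent duplicate removal:
  Read 'a': push. Stack: a
  Read 'a': matches stack top 'a' => pop. Stack: (empty)
  Read 'd': push. Stack: d
  Read 'a': push. Stack: da
  Read 'b': push. Stack: dab
  Read 'a': push. Stack: daba
Final stack: "daba" (length 4)

4


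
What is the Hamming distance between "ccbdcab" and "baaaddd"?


Comparing "ccbdcab" and "baaaddd" position by position:
  Position 0: 'c' vs 'b' => differ
  Position 1: 'c' vs 'a' => differ
  Position 2: 'b' vs 'a' => differ
  Position 3: 'd' vs 'a' => differ
  Position 4: 'c' vs 'd' => differ
  Position 5: 'a' vs 'd' => differ
  Position 6: 'b' vs 'd' => differ
Total differences (Hamming distance): 7

7


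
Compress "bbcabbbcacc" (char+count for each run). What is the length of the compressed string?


Input: bbcabbbcacc
Runs:
  'b' x 2 => "b2"
  'c' x 1 => "c1"
  'a' x 1 => "a1"
  'b' x 3 => "b3"
  'c' x 1 => "c1"
  'a' x 1 => "a1"
  'c' x 2 => "c2"
Compressed: "b2c1a1b3c1a1c2"
Compressed length: 14

14


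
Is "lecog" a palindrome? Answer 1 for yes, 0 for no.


Input: lecog
Reversed: gocel
  Compare pos 0 ('l') with pos 4 ('g'): MISMATCH
  Compare pos 1 ('e') with pos 3 ('o'): MISMATCH
Result: not a palindrome

0


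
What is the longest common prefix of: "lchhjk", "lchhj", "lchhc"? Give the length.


Words: lchhjk, lchhj, lchhc
  Position 0: all 'l' => match
  Position 1: all 'c' => match
  Position 2: all 'h' => match
  Position 3: all 'h' => match
  Position 4: ('j', 'j', 'c') => mismatch, stop
LCP = "lchh" (length 4)

4


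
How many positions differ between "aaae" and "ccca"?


Comparing "aaae" and "ccca" position by position:
  Position 0: 'a' vs 'c' => DIFFER
  Position 1: 'a' vs 'c' => DIFFER
  Position 2: 'a' vs 'c' => DIFFER
  Position 3: 'e' vs 'a' => DIFFER
Positions that differ: 4

4


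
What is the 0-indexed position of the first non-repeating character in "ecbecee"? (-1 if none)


Input: ecbecee
Character frequencies:
  'b': 1
  'c': 2
  'e': 4
Scanning left to right for freq == 1:
  Position 0 ('e'): freq=4, skip
  Position 1 ('c'): freq=2, skip
  Position 2 ('b'): unique! => answer = 2

2


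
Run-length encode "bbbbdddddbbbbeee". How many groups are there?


Input: bbbbdddddbbbbeee
Scanning for consecutive runs:
  Group 1: 'b' x 4 (positions 0-3)
  Group 2: 'd' x 5 (positions 4-8)
  Group 3: 'b' x 4 (positions 9-12)
  Group 4: 'e' x 3 (positions 13-15)
Total groups: 4

4


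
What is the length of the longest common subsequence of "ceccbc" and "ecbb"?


LCS of "ceccbc" and "ecbb"
DP table:
           e    c    b    b
      0    0    0    0    0
  c   0    0    1    1    1
  e   0    1    1    1    1
  c   0    1    2    2    2
  c   0    1    2    2    2
  b   0    1    2    3    3
  c   0    1    2    3    3
LCS length = dp[6][4] = 3

3


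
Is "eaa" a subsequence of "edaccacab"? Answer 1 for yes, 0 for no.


Check if "eaa" is a subsequence of "edaccacab"
Greedy scan:
  Position 0 ('e'): matches sub[0] = 'e'
  Position 1 ('d'): no match needed
  Position 2 ('a'): matches sub[1] = 'a'
  Position 3 ('c'): no match needed
  Position 4 ('c'): no match needed
  Position 5 ('a'): matches sub[2] = 'a'
  Position 6 ('c'): no match needed
  Position 7 ('a'): no match needed
  Position 8 ('b'): no match needed
All 3 characters matched => is a subsequence

1


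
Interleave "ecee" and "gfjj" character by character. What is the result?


Interleaving "ecee" and "gfjj":
  Position 0: 'e' from first, 'g' from second => "eg"
  Position 1: 'c' from first, 'f' from second => "cf"
  Position 2: 'e' from first, 'j' from second => "ej"
  Position 3: 'e' from first, 'j' from second => "ej"
Result: egcfejej

egcfejej


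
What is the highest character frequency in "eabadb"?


Input: eabadb
Character counts:
  'a': 2
  'b': 2
  'd': 1
  'e': 1
Maximum frequency: 2

2


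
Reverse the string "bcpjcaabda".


Input: bcpjcaabda
Reading characters right to left:
  Position 9: 'a'
  Position 8: 'd'
  Position 7: 'b'
  Position 6: 'a'
  Position 5: 'a'
  Position 4: 'c'
  Position 3: 'j'
  Position 2: 'p'
  Position 1: 'c'
  Position 0: 'b'
Reversed: adbaacjpcb

adbaacjpcb


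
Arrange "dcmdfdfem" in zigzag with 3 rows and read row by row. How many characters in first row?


Zigzag "dcmdfdfem" into 3 rows:
Placing characters:
  'd' => row 0
  'c' => row 1
  'm' => row 2
  'd' => row 1
  'f' => row 0
  'd' => row 1
  'f' => row 2
  'e' => row 1
  'm' => row 0
Rows:
  Row 0: "dfm"
  Row 1: "cdde"
  Row 2: "mf"
First row length: 3

3


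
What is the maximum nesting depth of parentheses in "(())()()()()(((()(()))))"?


Input: "(())()()()()(((()(()))))"
Tracking depth:
  Position 0 '(': depth becomes 1
  Position 1 '(': depth becomes 2
  Position 2 ')': depth becomes 1
  Position 3 ')': depth becomes 0
  Position 4 '(': depth becomes 1
  Position 5 ')': depth becomes 0
  Position 6 '(': depth becomes 1
  Position 7 ')': depth becomes 0
  Position 8 '(': depth becomes 1
  Position 9 ')': depth becomes 0
  Position 10 '(': depth becomes 1
  Position 11 ')': depth becomes 0
  Position 12 '(': depth becomes 1
  Position 13 '(': depth becomes 2
  Position 14 '(': depth becomes 3
  Position 15 '(': depth becomes 4
  Position 16 ')': depth becomes 3
  Position 17 '(': depth becomes 4
  Position 18 '(': depth becomes 5
  Position 19 ')': depth becomes 4
  Position 20 ')': depth becomes 3
  Position 21 ')': depth becomes 2
  Position 22 ')': depth becomes 1
  Position 23 ')': depth becomes 0
Maximum depth reached: 5

5


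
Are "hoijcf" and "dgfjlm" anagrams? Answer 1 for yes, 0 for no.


Strings: "hoijcf", "dgfjlm"
Sorted first:  cfhijo
Sorted second: dfgjlm
Differ at position 0: 'c' vs 'd' => not anagrams

0


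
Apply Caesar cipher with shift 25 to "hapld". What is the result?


Caesar cipher: shift "hapld" by 25
  'h' (pos 7) + 25 = pos 6 = 'g'
  'a' (pos 0) + 25 = pos 25 = 'z'
  'p' (pos 15) + 25 = pos 14 = 'o'
  'l' (pos 11) + 25 = pos 10 = 'k'
  'd' (pos 3) + 25 = pos 2 = 'c'
Result: gzokc

gzokc


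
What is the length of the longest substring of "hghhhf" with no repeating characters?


Input: "hghhhf"
Sliding window (track last position of each char):
  Position 0 ('h'): window [0,0] length 1 -- new best
  Position 1 ('g'): window [0,1] length 2 -- new best
  Position 2 ('h'): repeat (last at 0), move window start to 1
  Position 2 ('h'): window [1,2] length 2
  Position 3 ('h'): repeat (last at 2), move window start to 3
  Position 3 ('h'): window [3,3] length 1
  Position 4 ('h'): repeat (last at 3), move window start to 4
  Position 4 ('h'): window [4,4] length 1
  Position 5 ('f'): window [4,5] length 2
Longest substring with no repeats: "hg" with length 2

2


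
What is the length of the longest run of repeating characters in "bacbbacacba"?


Input: "bacbbacacba"
Scanning for longest run:
  Position 1 ('a'): new char, reset run to 1
  Position 2 ('c'): new char, reset run to 1
  Position 3 ('b'): new char, reset run to 1
  Position 4 ('b'): continues run of 'b', length=2
  Position 5 ('a'): new char, reset run to 1
  Position 6 ('c'): new char, reset run to 1
  Position 7 ('a'): new char, reset run to 1
  Position 8 ('c'): new char, reset run to 1
  Position 9 ('b'): new char, reset run to 1
  Position 10 ('a'): new char, reset run to 1
Longest run: 'b' with length 2

2


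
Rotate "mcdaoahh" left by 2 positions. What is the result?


Input: "mcdaoahh", rotate left by 2
First 2 characters: "mc"
Remaining characters: "daoahh"
Concatenate remaining + first: "daoahh" + "mc" = "daoahhmc"

daoahhmc


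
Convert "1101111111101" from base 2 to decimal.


Input: "1101111111101" in base 2
Positional expansion:
  Digit '1' (value 1) x 2^12 = 4096
  Digit '1' (value 1) x 2^11 = 2048
  Digit '0' (value 0) x 2^10 = 0
  Digit '1' (value 1) x 2^9 = 512
  Digit '1' (value 1) x 2^8 = 256
  Digit '1' (value 1) x 2^7 = 128
  Digit '1' (value 1) x 2^6 = 64
  Digit '1' (value 1) x 2^5 = 32
  Digit '1' (value 1) x 2^4 = 16
  Digit '1' (value 1) x 2^3 = 8
  Digit '1' (value 1) x 2^2 = 4
  Digit '0' (value 0) x 2^1 = 0
  Digit '1' (value 1) x 2^0 = 1
Sum = 7165

7165


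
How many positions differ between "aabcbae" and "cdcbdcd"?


Comparing "aabcbae" and "cdcbdcd" position by position:
  Position 0: 'a' vs 'c' => DIFFER
  Position 1: 'a' vs 'd' => DIFFER
  Position 2: 'b' vs 'c' => DIFFER
  Position 3: 'c' vs 'b' => DIFFER
  Position 4: 'b' vs 'd' => DIFFER
  Position 5: 'a' vs 'c' => DIFFER
  Position 6: 'e' vs 'd' => DIFFER
Positions that differ: 7

7


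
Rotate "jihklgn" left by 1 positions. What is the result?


Input: "jihklgn", rotate left by 1
First 1 characters: "j"
Remaining characters: "ihklgn"
Concatenate remaining + first: "ihklgn" + "j" = "ihklgnj"

ihklgnj


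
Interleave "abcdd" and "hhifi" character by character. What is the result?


Interleaving "abcdd" and "hhifi":
  Position 0: 'a' from first, 'h' from second => "ah"
  Position 1: 'b' from first, 'h' from second => "bh"
  Position 2: 'c' from first, 'i' from second => "ci"
  Position 3: 'd' from first, 'f' from second => "df"
  Position 4: 'd' from first, 'i' from second => "di"
Result: ahbhcidfdi

ahbhcidfdi


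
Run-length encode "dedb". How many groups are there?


Input: dedb
Scanning for consecutive runs:
  Group 1: 'd' x 1 (positions 0-0)
  Group 2: 'e' x 1 (positions 1-1)
  Group 3: 'd' x 1 (positions 2-2)
  Group 4: 'b' x 1 (positions 3-3)
Total groups: 4

4


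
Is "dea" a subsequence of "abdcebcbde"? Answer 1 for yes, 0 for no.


Check if "dea" is a subsequence of "abdcebcbde"
Greedy scan:
  Position 0 ('a'): no match needed
  Position 1 ('b'): no match needed
  Position 2 ('d'): matches sub[0] = 'd'
  Position 3 ('c'): no match needed
  Position 4 ('e'): matches sub[1] = 'e'
  Position 5 ('b'): no match needed
  Position 6 ('c'): no match needed
  Position 7 ('b'): no match needed
  Position 8 ('d'): no match needed
  Position 9 ('e'): no match needed
Only matched 2/3 characters => not a subsequence

0


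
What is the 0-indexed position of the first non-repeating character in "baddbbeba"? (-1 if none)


Input: baddbbeba
Character frequencies:
  'a': 2
  'b': 4
  'd': 2
  'e': 1
Scanning left to right for freq == 1:
  Position 0 ('b'): freq=4, skip
  Position 1 ('a'): freq=2, skip
  Position 2 ('d'): freq=2, skip
  Position 3 ('d'): freq=2, skip
  Position 4 ('b'): freq=4, skip
  Position 5 ('b'): freq=4, skip
  Position 6 ('e'): unique! => answer = 6

6


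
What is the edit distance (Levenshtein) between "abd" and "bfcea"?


Computing edit distance: "abd" -> "bfcea"
DP table:
           b    f    c    e    a
      0    1    2    3    4    5
  a   1    1    2    3    4    4
  b   2    1    2    3    4    5
  d   3    2    2    3    4    5
Edit distance = dp[3][5] = 5

5


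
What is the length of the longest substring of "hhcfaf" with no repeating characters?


Input: "hhcfaf"
Sliding window (track last position of each char):
  Position 0 ('h'): window [0,0] length 1 -- new best
  Position 1 ('h'): repeat (last at 0), move window start to 1
  Position 1 ('h'): window [1,1] length 1
  Position 2 ('c'): window [1,2] length 2 -- new best
  Position 3 ('f'): window [1,3] length 3 -- new best
  Position 4 ('a'): window [1,4] length 4 -- new best
  Position 5 ('f'): repeat (last at 3), move window start to 4
  Position 5 ('f'): window [4,5] length 2
Longest substring with no repeats: "hcfa" with length 4

4


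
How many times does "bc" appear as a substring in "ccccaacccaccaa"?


Searching for "bc" in "ccccaacccaccaa"
Scanning each position:
  Position 0: "cc" => no
  Position 1: "cc" => no
  Position 2: "cc" => no
  Position 3: "ca" => no
  Position 4: "aa" => no
  Position 5: "ac" => no
  Position 6: "cc" => no
  Position 7: "cc" => no
  Position 8: "ca" => no
  Position 9: "ac" => no
  Position 10: "cc" => no
  Position 11: "ca" => no
  Position 12: "aa" => no
Total occurrences: 0

0


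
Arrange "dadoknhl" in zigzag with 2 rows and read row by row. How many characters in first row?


Zigzag "dadoknhl" into 2 rows:
Placing characters:
  'd' => row 0
  'a' => row 1
  'd' => row 0
  'o' => row 1
  'k' => row 0
  'n' => row 1
  'h' => row 0
  'l' => row 1
Rows:
  Row 0: "ddkh"
  Row 1: "aonl"
First row length: 4

4


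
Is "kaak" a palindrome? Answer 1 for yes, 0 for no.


Input: kaak
Reversed: kaak
  Compare pos 0 ('k') with pos 3 ('k'): match
  Compare pos 1 ('a') with pos 2 ('a'): match
Result: palindrome

1


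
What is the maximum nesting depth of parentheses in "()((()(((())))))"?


Input: "()((()(((())))))"
Tracking depth:
  Position 0 '(': depth becomes 1
  Position 1 ')': depth becomes 0
  Position 2 '(': depth becomes 1
  Position 3 '(': depth becomes 2
  Position 4 '(': depth becomes 3
  Position 5 ')': depth becomes 2
  Position 6 '(': depth becomes 3
  Position 7 '(': depth becomes 4
  Position 8 '(': depth becomes 5
  Position 9 '(': depth becomes 6
  Position 10 ')': depth becomes 5
  Position 11 ')': depth becomes 4
  Position 12 ')': depth becomes 3
  Position 13 ')': depth becomes 2
  Position 14 ')': depth becomes 1
  Position 15 ')': depth becomes 0
Maximum depth reached: 6

6


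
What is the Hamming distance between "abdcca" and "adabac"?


Comparing "abdcca" and "adabac" position by position:
  Position 0: 'a' vs 'a' => same
  Position 1: 'b' vs 'd' => differ
  Position 2: 'd' vs 'a' => differ
  Position 3: 'c' vs 'b' => differ
  Position 4: 'c' vs 'a' => differ
  Position 5: 'a' vs 'c' => differ
Total differences (Hamming distance): 5

5


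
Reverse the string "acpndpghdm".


Input: acpndpghdm
Reading characters right to left:
  Position 9: 'm'
  Position 8: 'd'
  Position 7: 'h'
  Position 6: 'g'
  Position 5: 'p'
  Position 4: 'd'
  Position 3: 'n'
  Position 2: 'p'
  Position 1: 'c'
  Position 0: 'a'
Reversed: mdhgpdnpca

mdhgpdnpca


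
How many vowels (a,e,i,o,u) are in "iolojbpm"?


Input: iolojbpm
Checking each character:
  'i' at position 0: vowel (running total: 1)
  'o' at position 1: vowel (running total: 2)
  'l' at position 2: consonant
  'o' at position 3: vowel (running total: 3)
  'j' at position 4: consonant
  'b' at position 5: consonant
  'p' at position 6: consonant
  'm' at position 7: consonant
Total vowels: 3

3


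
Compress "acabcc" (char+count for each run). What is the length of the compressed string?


Input: acabcc
Runs:
  'a' x 1 => "a1"
  'c' x 1 => "c1"
  'a' x 1 => "a1"
  'b' x 1 => "b1"
  'c' x 2 => "c2"
Compressed: "a1c1a1b1c2"
Compressed length: 10

10


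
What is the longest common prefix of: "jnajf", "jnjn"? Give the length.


Words: jnajf, jnjn
  Position 0: all 'j' => match
  Position 1: all 'n' => match
  Position 2: ('a', 'j') => mismatch, stop
LCP = "jn" (length 2)

2


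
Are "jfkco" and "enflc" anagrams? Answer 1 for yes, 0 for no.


Strings: "jfkco", "enflc"
Sorted first:  cfjko
Sorted second: cefln
Differ at position 1: 'f' vs 'e' => not anagrams

0


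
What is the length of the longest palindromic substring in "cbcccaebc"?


Input: "cbcccaebc"
Checking substrings for palindromes:
  [0:3] "cbc" (len 3) => palindrome
  [2:5] "ccc" (len 3) => palindrome
  [2:4] "cc" (len 2) => palindrome
  [3:5] "cc" (len 2) => palindrome
Longest palindromic substring: "cbc" with length 3

3


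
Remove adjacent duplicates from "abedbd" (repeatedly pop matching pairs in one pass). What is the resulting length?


Input: abedbd
Stack-based adjacent duplicate removal:
  Read 'a': push. Stack: a
  Read 'b': push. Stack: ab
  Read 'e': push. Stack: abe
  Read 'd': push. Stack: abed
  Read 'b': push. Stack: abedb
  Read 'd': push. Stack: abedbd
Final stack: "abedbd" (length 6)

6


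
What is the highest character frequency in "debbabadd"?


Input: debbabadd
Character counts:
  'a': 2
  'b': 3
  'd': 3
  'e': 1
Maximum frequency: 3

3


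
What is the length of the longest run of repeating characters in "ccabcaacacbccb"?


Input: "ccabcaacacbccb"
Scanning for longest run:
  Position 1 ('c'): continues run of 'c', length=2
  Position 2 ('a'): new char, reset run to 1
  Position 3 ('b'): new char, reset run to 1
  Position 4 ('c'): new char, reset run to 1
  Position 5 ('a'): new char, reset run to 1
  Position 6 ('a'): continues run of 'a', length=2
  Position 7 ('c'): new char, reset run to 1
  Position 8 ('a'): new char, reset run to 1
  Position 9 ('c'): new char, reset run to 1
  Position 10 ('b'): new char, reset run to 1
  Position 11 ('c'): new char, reset run to 1
  Position 12 ('c'): continues run of 'c', length=2
  Position 13 ('b'): new char, reset run to 1
Longest run: 'c' with length 2

2


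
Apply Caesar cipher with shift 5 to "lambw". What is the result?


Caesar cipher: shift "lambw" by 5
  'l' (pos 11) + 5 = pos 16 = 'q'
  'a' (pos 0) + 5 = pos 5 = 'f'
  'm' (pos 12) + 5 = pos 17 = 'r'
  'b' (pos 1) + 5 = pos 6 = 'g'
  'w' (pos 22) + 5 = pos 1 = 'b'
Result: qfrgb

qfrgb


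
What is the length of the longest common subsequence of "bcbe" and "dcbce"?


LCS of "bcbe" and "dcbce"
DP table:
           d    c    b    c    e
      0    0    0    0    0    0
  b   0    0    0    1    1    1
  c   0    0    1    1    2    2
  b   0    0    1    2    2    2
  e   0    0    1    2    2    3
LCS length = dp[4][5] = 3

3


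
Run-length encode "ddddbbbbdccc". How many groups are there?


Input: ddddbbbbdccc
Scanning for consecutive runs:
  Group 1: 'd' x 4 (positions 0-3)
  Group 2: 'b' x 4 (positions 4-7)
  Group 3: 'd' x 1 (positions 8-8)
  Group 4: 'c' x 3 (positions 9-11)
Total groups: 4

4


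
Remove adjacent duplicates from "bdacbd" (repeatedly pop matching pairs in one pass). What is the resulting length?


Input: bdacbd
Stack-based adjacent duplicate removal:
  Read 'b': push. Stack: b
  Read 'd': push. Stack: bd
  Read 'a': push. Stack: bda
  Read 'c': push. Stack: bdac
  Read 'b': push. Stack: bdacb
  Read 'd': push. Stack: bdacbd
Final stack: "bdacbd" (length 6)

6


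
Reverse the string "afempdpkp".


Input: afempdpkp
Reading characters right to left:
  Position 8: 'p'
  Position 7: 'k'
  Position 6: 'p'
  Position 5: 'd'
  Position 4: 'p'
  Position 3: 'm'
  Position 2: 'e'
  Position 1: 'f'
  Position 0: 'a'
Reversed: pkpdpmefa

pkpdpmefa


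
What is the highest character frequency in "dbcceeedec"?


Input: dbcceeedec
Character counts:
  'b': 1
  'c': 3
  'd': 2
  'e': 4
Maximum frequency: 4

4


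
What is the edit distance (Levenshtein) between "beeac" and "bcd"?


Computing edit distance: "beeac" -> "bcd"
DP table:
           b    c    d
      0    1    2    3
  b   1    0    1    2
  e   2    1    1    2
  e   3    2    2    2
  a   4    3    3    3
  c   5    4    3    4
Edit distance = dp[5][3] = 4

4


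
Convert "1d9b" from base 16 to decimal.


Input: "1d9b" in base 16
Positional expansion:
  Digit '1' (value 1) x 16^3 = 4096
  Digit 'd' (value 13) x 16^2 = 3328
  Digit '9' (value 9) x 16^1 = 144
  Digit 'b' (value 11) x 16^0 = 11
Sum = 7579

7579


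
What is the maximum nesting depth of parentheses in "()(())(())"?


Input: "()(())(())"
Tracking depth:
  Position 0 '(': depth becomes 1
  Position 1 ')': depth becomes 0
  Position 2 '(': depth becomes 1
  Position 3 '(': depth becomes 2
  Position 4 ')': depth becomes 1
  Position 5 ')': depth becomes 0
  Position 6 '(': depth becomes 1
  Position 7 '(': depth becomes 2
  Position 8 ')': depth becomes 1
  Position 9 ')': depth becomes 0
Maximum depth reached: 2

2


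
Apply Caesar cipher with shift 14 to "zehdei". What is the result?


Caesar cipher: shift "zehdei" by 14
  'z' (pos 25) + 14 = pos 13 = 'n'
  'e' (pos 4) + 14 = pos 18 = 's'
  'h' (pos 7) + 14 = pos 21 = 'v'
  'd' (pos 3) + 14 = pos 17 = 'r'
  'e' (pos 4) + 14 = pos 18 = 's'
  'i' (pos 8) + 14 = pos 22 = 'w'
Result: nsvrsw

nsvrsw


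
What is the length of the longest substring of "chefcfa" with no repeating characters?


Input: "chefcfa"
Sliding window (track last position of each char):
  Position 0 ('c'): window [0,0] length 1 -- new best
  Position 1 ('h'): window [0,1] length 2 -- new best
  Position 2 ('e'): window [0,2] length 3 -- new best
  Position 3 ('f'): window [0,3] length 4 -- new best
  Position 4 ('c'): repeat (last at 0), move window start to 1
  Position 4 ('c'): window [1,4] length 4
  Position 5 ('f'): repeat (last at 3), move window start to 4
  Position 5 ('f'): window [4,5] length 2
  Position 6 ('a'): window [4,6] length 3
Longest substring with no repeats: "chef" with length 4

4


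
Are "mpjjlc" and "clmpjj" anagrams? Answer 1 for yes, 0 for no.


Strings: "mpjjlc", "clmpjj"
Sorted first:  cjjlmp
Sorted second: cjjlmp
Sorted forms match => anagrams

1


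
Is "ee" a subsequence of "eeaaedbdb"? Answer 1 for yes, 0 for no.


Check if "ee" is a subsequence of "eeaaedbdb"
Greedy scan:
  Position 0 ('e'): matches sub[0] = 'e'
  Position 1 ('e'): matches sub[1] = 'e'
  Position 2 ('a'): no match needed
  Position 3 ('a'): no match needed
  Position 4 ('e'): no match needed
  Position 5 ('d'): no match needed
  Position 6 ('b'): no match needed
  Position 7 ('d'): no match needed
  Position 8 ('b'): no match needed
All 2 characters matched => is a subsequence

1


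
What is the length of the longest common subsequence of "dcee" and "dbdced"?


LCS of "dcee" and "dbdced"
DP table:
           d    b    d    c    e    d
      0    0    0    0    0    0    0
  d   0    1    1    1    1    1    1
  c   0    1    1    1    2    2    2
  e   0    1    1    1    2    3    3
  e   0    1    1    1    2    3    3
LCS length = dp[4][6] = 3

3


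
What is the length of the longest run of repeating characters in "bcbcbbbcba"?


Input: "bcbcbbbcba"
Scanning for longest run:
  Position 1 ('c'): new char, reset run to 1
  Position 2 ('b'): new char, reset run to 1
  Position 3 ('c'): new char, reset run to 1
  Position 4 ('b'): new char, reset run to 1
  Position 5 ('b'): continues run of 'b', length=2
  Position 6 ('b'): continues run of 'b', length=3
  Position 7 ('c'): new char, reset run to 1
  Position 8 ('b'): new char, reset run to 1
  Position 9 ('a'): new char, reset run to 1
Longest run: 'b' with length 3

3


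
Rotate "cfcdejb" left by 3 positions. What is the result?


Input: "cfcdejb", rotate left by 3
First 3 characters: "cfc"
Remaining characters: "dejb"
Concatenate remaining + first: "dejb" + "cfc" = "dejbcfc"

dejbcfc


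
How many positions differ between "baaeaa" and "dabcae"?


Comparing "baaeaa" and "dabcae" position by position:
  Position 0: 'b' vs 'd' => DIFFER
  Position 1: 'a' vs 'a' => same
  Position 2: 'a' vs 'b' => DIFFER
  Position 3: 'e' vs 'c' => DIFFER
  Position 4: 'a' vs 'a' => same
  Position 5: 'a' vs 'e' => DIFFER
Positions that differ: 4

4


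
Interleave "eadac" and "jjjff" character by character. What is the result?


Interleaving "eadac" and "jjjff":
  Position 0: 'e' from first, 'j' from second => "ej"
  Position 1: 'a' from first, 'j' from second => "aj"
  Position 2: 'd' from first, 'j' from second => "dj"
  Position 3: 'a' from first, 'f' from second => "af"
  Position 4: 'c' from first, 'f' from second => "cf"
Result: ejajdjafcf

ejajdjafcf


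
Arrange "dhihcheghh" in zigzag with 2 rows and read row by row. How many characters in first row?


Zigzag "dhihcheghh" into 2 rows:
Placing characters:
  'd' => row 0
  'h' => row 1
  'i' => row 0
  'h' => row 1
  'c' => row 0
  'h' => row 1
  'e' => row 0
  'g' => row 1
  'h' => row 0
  'h' => row 1
Rows:
  Row 0: "diceh"
  Row 1: "hhhgh"
First row length: 5

5


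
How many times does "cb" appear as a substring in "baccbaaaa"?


Searching for "cb" in "baccbaaaa"
Scanning each position:
  Position 0: "ba" => no
  Position 1: "ac" => no
  Position 2: "cc" => no
  Position 3: "cb" => MATCH
  Position 4: "ba" => no
  Position 5: "aa" => no
  Position 6: "aa" => no
  Position 7: "aa" => no
Total occurrences: 1

1


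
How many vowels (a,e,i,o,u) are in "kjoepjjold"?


Input: kjoepjjold
Checking each character:
  'k' at position 0: consonant
  'j' at position 1: consonant
  'o' at position 2: vowel (running total: 1)
  'e' at position 3: vowel (running total: 2)
  'p' at position 4: consonant
  'j' at position 5: consonant
  'j' at position 6: consonant
  'o' at position 7: vowel (running total: 3)
  'l' at position 8: consonant
  'd' at position 9: consonant
Total vowels: 3

3


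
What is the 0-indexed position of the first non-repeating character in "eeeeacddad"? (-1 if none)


Input: eeeeacddad
Character frequencies:
  'a': 2
  'c': 1
  'd': 3
  'e': 4
Scanning left to right for freq == 1:
  Position 0 ('e'): freq=4, skip
  Position 1 ('e'): freq=4, skip
  Position 2 ('e'): freq=4, skip
  Position 3 ('e'): freq=4, skip
  Position 4 ('a'): freq=2, skip
  Position 5 ('c'): unique! => answer = 5

5


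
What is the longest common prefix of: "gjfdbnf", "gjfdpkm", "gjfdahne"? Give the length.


Words: gjfdbnf, gjfdpkm, gjfdahne
  Position 0: all 'g' => match
  Position 1: all 'j' => match
  Position 2: all 'f' => match
  Position 3: all 'd' => match
  Position 4: ('b', 'p', 'a') => mismatch, stop
LCP = "gjfd" (length 4)

4


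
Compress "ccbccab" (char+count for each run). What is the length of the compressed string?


Input: ccbccab
Runs:
  'c' x 2 => "c2"
  'b' x 1 => "b1"
  'c' x 2 => "c2"
  'a' x 1 => "a1"
  'b' x 1 => "b1"
Compressed: "c2b1c2a1b1"
Compressed length: 10

10


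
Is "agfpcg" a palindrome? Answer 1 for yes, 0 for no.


Input: agfpcg
Reversed: gcpfga
  Compare pos 0 ('a') with pos 5 ('g'): MISMATCH
  Compare pos 1 ('g') with pos 4 ('c'): MISMATCH
  Compare pos 2 ('f') with pos 3 ('p'): MISMATCH
Result: not a palindrome

0


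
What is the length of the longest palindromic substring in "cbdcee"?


Input: "cbdcee"
Checking substrings for palindromes:
  [4:6] "ee" (len 2) => palindrome
Longest palindromic substring: "ee" with length 2

2


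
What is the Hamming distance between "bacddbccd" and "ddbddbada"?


Comparing "bacddbccd" and "ddbddbada" position by position:
  Position 0: 'b' vs 'd' => differ
  Position 1: 'a' vs 'd' => differ
  Position 2: 'c' vs 'b' => differ
  Position 3: 'd' vs 'd' => same
  Position 4: 'd' vs 'd' => same
  Position 5: 'b' vs 'b' => same
  Position 6: 'c' vs 'a' => differ
  Position 7: 'c' vs 'd' => differ
  Position 8: 'd' vs 'a' => differ
Total differences (Hamming distance): 6

6


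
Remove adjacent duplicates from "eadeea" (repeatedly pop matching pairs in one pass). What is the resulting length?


Input: eadeea
Stack-based adjacent duplicate removal:
  Read 'e': push. Stack: e
  Read 'a': push. Stack: ea
  Read 'd': push. Stack: ead
  Read 'e': push. Stack: eade
  Read 'e': matches stack top 'e' => pop. Stack: ead
  Read 'a': push. Stack: eada
Final stack: "eada" (length 4)

4


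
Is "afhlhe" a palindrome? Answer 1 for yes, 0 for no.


Input: afhlhe
Reversed: ehlhfa
  Compare pos 0 ('a') with pos 5 ('e'): MISMATCH
  Compare pos 1 ('f') with pos 4 ('h'): MISMATCH
  Compare pos 2 ('h') with pos 3 ('l'): MISMATCH
Result: not a palindrome

0


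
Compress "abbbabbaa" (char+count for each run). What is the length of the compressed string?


Input: abbbabbaa
Runs:
  'a' x 1 => "a1"
  'b' x 3 => "b3"
  'a' x 1 => "a1"
  'b' x 2 => "b2"
  'a' x 2 => "a2"
Compressed: "a1b3a1b2a2"
Compressed length: 10

10


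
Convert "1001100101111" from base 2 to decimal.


Input: "1001100101111" in base 2
Positional expansion:
  Digit '1' (value 1) x 2^12 = 4096
  Digit '0' (value 0) x 2^11 = 0
  Digit '0' (value 0) x 2^10 = 0
  Digit '1' (value 1) x 2^9 = 512
  Digit '1' (value 1) x 2^8 = 256
  Digit '0' (value 0) x 2^7 = 0
  Digit '0' (value 0) x 2^6 = 0
  Digit '1' (value 1) x 2^5 = 32
  Digit '0' (value 0) x 2^4 = 0
  Digit '1' (value 1) x 2^3 = 8
  Digit '1' (value 1) x 2^2 = 4
  Digit '1' (value 1) x 2^1 = 2
  Digit '1' (value 1) x 2^0 = 1
Sum = 4911

4911


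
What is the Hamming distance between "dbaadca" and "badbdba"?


Comparing "dbaadca" and "badbdba" position by position:
  Position 0: 'd' vs 'b' => differ
  Position 1: 'b' vs 'a' => differ
  Position 2: 'a' vs 'd' => differ
  Position 3: 'a' vs 'b' => differ
  Position 4: 'd' vs 'd' => same
  Position 5: 'c' vs 'b' => differ
  Position 6: 'a' vs 'a' => same
Total differences (Hamming distance): 5

5


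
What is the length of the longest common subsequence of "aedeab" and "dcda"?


LCS of "aedeab" and "dcda"
DP table:
           d    c    d    a
      0    0    0    0    0
  a   0    0    0    0    1
  e   0    0    0    0    1
  d   0    1    1    1    1
  e   0    1    1    1    1
  a   0    1    1    1    2
  b   0    1    1    1    2
LCS length = dp[6][4] = 2

2


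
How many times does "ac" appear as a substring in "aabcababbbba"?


Searching for "ac" in "aabcababbbba"
Scanning each position:
  Position 0: "aa" => no
  Position 1: "ab" => no
  Position 2: "bc" => no
  Position 3: "ca" => no
  Position 4: "ab" => no
  Position 5: "ba" => no
  Position 6: "ab" => no
  Position 7: "bb" => no
  Position 8: "bb" => no
  Position 9: "bb" => no
  Position 10: "ba" => no
Total occurrences: 0

0


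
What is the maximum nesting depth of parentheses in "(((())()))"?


Input: "(((())()))"
Tracking depth:
  Position 0 '(': depth becomes 1
  Position 1 '(': depth becomes 2
  Position 2 '(': depth becomes 3
  Position 3 '(': depth becomes 4
  Position 4 ')': depth becomes 3
  Position 5 ')': depth becomes 2
  Position 6 '(': depth becomes 3
  Position 7 ')': depth becomes 2
  Position 8 ')': depth becomes 1
  Position 9 ')': depth becomes 0
Maximum depth reached: 4

4


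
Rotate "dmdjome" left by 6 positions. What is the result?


Input: "dmdjome", rotate left by 6
First 6 characters: "dmdjom"
Remaining characters: "e"
Concatenate remaining + first: "e" + "dmdjom" = "edmdjom"

edmdjom


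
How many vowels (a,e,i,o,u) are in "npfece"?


Input: npfece
Checking each character:
  'n' at position 0: consonant
  'p' at position 1: consonant
  'f' at position 2: consonant
  'e' at position 3: vowel (running total: 1)
  'c' at position 4: consonant
  'e' at position 5: vowel (running total: 2)
Total vowels: 2

2


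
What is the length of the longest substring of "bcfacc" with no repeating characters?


Input: "bcfacc"
Sliding window (track last position of each char):
  Position 0 ('b'): window [0,0] length 1 -- new best
  Position 1 ('c'): window [0,1] length 2 -- new best
  Position 2 ('f'): window [0,2] length 3 -- new best
  Position 3 ('a'): window [0,3] length 4 -- new best
  Position 4 ('c'): repeat (last at 1), move window start to 2
  Position 4 ('c'): window [2,4] length 3
  Position 5 ('c'): repeat (last at 4), move window start to 5
  Position 5 ('c'): window [5,5] length 1
Longest substring with no repeats: "bcfa" with length 4

4


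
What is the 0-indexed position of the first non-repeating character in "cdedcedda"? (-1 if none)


Input: cdedcedda
Character frequencies:
  'a': 1
  'c': 2
  'd': 4
  'e': 2
Scanning left to right for freq == 1:
  Position 0 ('c'): freq=2, skip
  Position 1 ('d'): freq=4, skip
  Position 2 ('e'): freq=2, skip
  Position 3 ('d'): freq=4, skip
  Position 4 ('c'): freq=2, skip
  Position 5 ('e'): freq=2, skip
  Position 6 ('d'): freq=4, skip
  Position 7 ('d'): freq=4, skip
  Position 8 ('a'): unique! => answer = 8

8


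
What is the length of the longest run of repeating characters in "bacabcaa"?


Input: "bacabcaa"
Scanning for longest run:
  Position 1 ('a'): new char, reset run to 1
  Position 2 ('c'): new char, reset run to 1
  Position 3 ('a'): new char, reset run to 1
  Position 4 ('b'): new char, reset run to 1
  Position 5 ('c'): new char, reset run to 1
  Position 6 ('a'): new char, reset run to 1
  Position 7 ('a'): continues run of 'a', length=2
Longest run: 'a' with length 2

2


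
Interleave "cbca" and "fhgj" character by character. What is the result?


Interleaving "cbca" and "fhgj":
  Position 0: 'c' from first, 'f' from second => "cf"
  Position 1: 'b' from first, 'h' from second => "bh"
  Position 2: 'c' from first, 'g' from second => "cg"
  Position 3: 'a' from first, 'j' from second => "aj"
Result: cfbhcgaj

cfbhcgaj


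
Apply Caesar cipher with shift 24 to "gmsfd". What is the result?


Caesar cipher: shift "gmsfd" by 24
  'g' (pos 6) + 24 = pos 4 = 'e'
  'm' (pos 12) + 24 = pos 10 = 'k'
  's' (pos 18) + 24 = pos 16 = 'q'
  'f' (pos 5) + 24 = pos 3 = 'd'
  'd' (pos 3) + 24 = pos 1 = 'b'
Result: ekqdb

ekqdb


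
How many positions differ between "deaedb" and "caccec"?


Comparing "deaedb" and "caccec" position by position:
  Position 0: 'd' vs 'c' => DIFFER
  Position 1: 'e' vs 'a' => DIFFER
  Position 2: 'a' vs 'c' => DIFFER
  Position 3: 'e' vs 'c' => DIFFER
  Position 4: 'd' vs 'e' => DIFFER
  Position 5: 'b' vs 'c' => DIFFER
Positions that differ: 6

6


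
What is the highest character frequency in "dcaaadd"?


Input: dcaaadd
Character counts:
  'a': 3
  'c': 1
  'd': 3
Maximum frequency: 3

3


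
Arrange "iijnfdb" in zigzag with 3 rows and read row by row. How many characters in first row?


Zigzag "iijnfdb" into 3 rows:
Placing characters:
  'i' => row 0
  'i' => row 1
  'j' => row 2
  'n' => row 1
  'f' => row 0
  'd' => row 1
  'b' => row 2
Rows:
  Row 0: "if"
  Row 1: "ind"
  Row 2: "jb"
First row length: 2

2


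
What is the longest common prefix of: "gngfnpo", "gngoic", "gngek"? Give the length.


Words: gngfnpo, gngoic, gngek
  Position 0: all 'g' => match
  Position 1: all 'n' => match
  Position 2: all 'g' => match
  Position 3: ('f', 'o', 'e') => mismatch, stop
LCP = "gng" (length 3)

3


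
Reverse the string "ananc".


Input: ananc
Reading characters right to left:
  Position 4: 'c'
  Position 3: 'n'
  Position 2: 'a'
  Position 1: 'n'
  Position 0: 'a'
Reversed: cnana

cnana


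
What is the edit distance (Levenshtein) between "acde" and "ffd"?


Computing edit distance: "acde" -> "ffd"
DP table:
           f    f    d
      0    1    2    3
  a   1    1    2    3
  c   2    2    2    3
  d   3    3    3    2
  e   4    4    4    3
Edit distance = dp[4][3] = 3

3


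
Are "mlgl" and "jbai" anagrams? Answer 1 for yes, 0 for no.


Strings: "mlgl", "jbai"
Sorted first:  gllm
Sorted second: abij
Differ at position 0: 'g' vs 'a' => not anagrams

0


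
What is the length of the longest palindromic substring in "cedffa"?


Input: "cedffa"
Checking substrings for palindromes:
  [3:5] "ff" (len 2) => palindrome
Longest palindromic substring: "ff" with length 2

2


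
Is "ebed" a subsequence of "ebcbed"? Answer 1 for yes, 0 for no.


Check if "ebed" is a subsequence of "ebcbed"
Greedy scan:
  Position 0 ('e'): matches sub[0] = 'e'
  Position 1 ('b'): matches sub[1] = 'b'
  Position 2 ('c'): no match needed
  Position 3 ('b'): no match needed
  Position 4 ('e'): matches sub[2] = 'e'
  Position 5 ('d'): matches sub[3] = 'd'
All 4 characters matched => is a subsequence

1


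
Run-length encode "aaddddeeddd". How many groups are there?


Input: aaddddeeddd
Scanning for consecutive runs:
  Group 1: 'a' x 2 (positions 0-1)
  Group 2: 'd' x 4 (positions 2-5)
  Group 3: 'e' x 2 (positions 6-7)
  Group 4: 'd' x 3 (positions 8-10)
Total groups: 4

4


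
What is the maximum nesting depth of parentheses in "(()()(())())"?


Input: "(()()(())())"
Tracking depth:
  Position 0 '(': depth becomes 1
  Position 1 '(': depth becomes 2
  Position 2 ')': depth becomes 1
  Position 3 '(': depth becomes 2
  Position 4 ')': depth becomes 1
  Position 5 '(': depth becomes 2
  Position 6 '(': depth becomes 3
  Position 7 ')': depth becomes 2
  Position 8 ')': depth becomes 1
  Position 9 '(': depth becomes 2
  Position 10 ')': depth becomes 1
  Position 11 ')': depth becomes 0
Maximum depth reached: 3

3


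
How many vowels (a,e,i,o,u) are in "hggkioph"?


Input: hggkioph
Checking each character:
  'h' at position 0: consonant
  'g' at position 1: consonant
  'g' at position 2: consonant
  'k' at position 3: consonant
  'i' at position 4: vowel (running total: 1)
  'o' at position 5: vowel (running total: 2)
  'p' at position 6: consonant
  'h' at position 7: consonant
Total vowels: 2

2


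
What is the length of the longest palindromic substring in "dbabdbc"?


Input: "dbabdbc"
Checking substrings for palindromes:
  [0:5] "dbabd" (len 5) => palindrome
  [1:4] "bab" (len 3) => palindrome
  [3:6] "bdb" (len 3) => palindrome
Longest palindromic substring: "dbabd" with length 5

5


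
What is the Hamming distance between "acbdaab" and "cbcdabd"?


Comparing "acbdaab" and "cbcdabd" position by position:
  Position 0: 'a' vs 'c' => differ
  Position 1: 'c' vs 'b' => differ
  Position 2: 'b' vs 'c' => differ
  Position 3: 'd' vs 'd' => same
  Position 4: 'a' vs 'a' => same
  Position 5: 'a' vs 'b' => differ
  Position 6: 'b' vs 'd' => differ
Total differences (Hamming distance): 5

5


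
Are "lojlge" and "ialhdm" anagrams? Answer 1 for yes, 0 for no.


Strings: "lojlge", "ialhdm"
Sorted first:  egjllo
Sorted second: adhilm
Differ at position 0: 'e' vs 'a' => not anagrams

0


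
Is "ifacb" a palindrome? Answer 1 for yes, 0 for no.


Input: ifacb
Reversed: bcafi
  Compare pos 0 ('i') with pos 4 ('b'): MISMATCH
  Compare pos 1 ('f') with pos 3 ('c'): MISMATCH
Result: not a palindrome

0


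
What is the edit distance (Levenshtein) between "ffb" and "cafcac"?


Computing edit distance: "ffb" -> "cafcac"
DP table:
           c    a    f    c    a    c
      0    1    2    3    4    5    6
  f   1    1    2    2    3    4    5
  f   2    2    2    2    3    4    5
  b   3    3    3    3    3    4    5
Edit distance = dp[3][6] = 5

5


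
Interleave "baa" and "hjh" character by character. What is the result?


Interleaving "baa" and "hjh":
  Position 0: 'b' from first, 'h' from second => "bh"
  Position 1: 'a' from first, 'j' from second => "aj"
  Position 2: 'a' from first, 'h' from second => "ah"
Result: bhajah

bhajah


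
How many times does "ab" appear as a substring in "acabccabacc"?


Searching for "ab" in "acabccabacc"
Scanning each position:
  Position 0: "ac" => no
  Position 1: "ca" => no
  Position 2: "ab" => MATCH
  Position 3: "bc" => no
  Position 4: "cc" => no
  Position 5: "ca" => no
  Position 6: "ab" => MATCH
  Position 7: "ba" => no
  Position 8: "ac" => no
  Position 9: "cc" => no
Total occurrences: 2

2


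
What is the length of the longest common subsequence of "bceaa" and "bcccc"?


LCS of "bceaa" and "bcccc"
DP table:
           b    c    c    c    c
      0    0    0    0    0    0
  b   0    1    1    1    1    1
  c   0    1    2    2    2    2
  e   0    1    2    2    2    2
  a   0    1    2    2    2    2
  a   0    1    2    2    2    2
LCS length = dp[5][5] = 2

2
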